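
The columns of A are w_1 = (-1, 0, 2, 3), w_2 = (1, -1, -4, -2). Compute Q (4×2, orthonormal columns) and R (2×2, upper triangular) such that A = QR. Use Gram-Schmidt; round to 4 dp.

w_1 = (-1, 0, 2, 3); ‖w_1‖ = 3.7417, so q_1 = (-0.2673, 0.0000, 0.5345, 0.8018).
q_1·w_2 = (-0.2673)·1 + 0.0000·(-1) + 0.5345·(-4) + 0.8018·(-2) = -4.0089.
u_2 = w_2 + 4.0089·q_1 = (-0.0714, -1.0000, -1.8571, 1.2143).
‖u_2‖ = 2.4349, so q_2 = (-0.0293, -0.4107, -0.7627, 0.4987).

Q = [[-0.2673, -0.0293], [0.0000, -0.4107], [0.5345, -0.7627], [0.8018, 0.4987]], R = [[3.7417, -4.0089], [0.0000, 2.4349]]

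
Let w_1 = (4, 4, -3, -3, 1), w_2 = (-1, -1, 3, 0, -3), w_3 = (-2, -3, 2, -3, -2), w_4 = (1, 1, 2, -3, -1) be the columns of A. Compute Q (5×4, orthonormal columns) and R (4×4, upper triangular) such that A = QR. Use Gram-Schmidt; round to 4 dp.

Q = [[0.5601, 0.1631, -0.2436, 0.0152], [0.5601, 0.1631, -0.4982, 0.2259], [-0.4201, 0.5230, -0.1401, 0.7155], [-0.4201, -0.3374, -0.8132, -0.1824], [0.1400, -0.7479, 0.1072, 0.6352]], R = [[7.1414, -2.8006, -2.6605, 1.4003], [0.0000, 3.4867, 2.7387, 3.1324], [0.0000, 0.0000, 3.9270, 1.3106], [0.0000, 0.0000, 0.0000, 1.5842]]

w_1 = (4, 4, -3, -3, 1); ‖w_1‖ = 7.1414, so q_1 = (0.5601, 0.5601, -0.4201, -0.4201, 0.1400).
q_1·w_2 = 0.5601·(-1) + 0.5601·(-1) + (-0.4201)·3 + (-0.4201)·0 + 0.1400·(-3) = -2.8006.
u_2 = w_2 + 2.8006·q_1 = (0.5686, 0.5686, 1.8235, -1.1765, -2.6078).
‖u_2‖ = 3.4867, so q_2 = (0.1631, 0.1631, 0.5230, -0.3374, -0.7479).
q_1·w_3 = 0.5601·(-2) + 0.5601·(-3) + (-0.4201)·2 + (-0.4201)·(-3) + 0.1400·(-2) = -2.6605; q_2·w_3 = 0.1631·(-2) + 0.1631·(-3) + 0.5230·2 + (-0.3374)·(-3) + (-0.7479)·(-2) = 2.7387.
u_3 = w_3 + 2.6605·q_1 − 2.7387·q_2 = (-0.9565, -1.9565, -0.5500, -3.1935, 0.4210).
‖u_3‖ = 3.9270, so q_3 = (-0.2436, -0.4982, -0.1401, -0.8132, 0.1072).
q_1·w_4 = 0.5601·1 + 0.5601·1 + (-0.4201)·2 + (-0.4201)·(-3) + 0.1400·(-1) = 1.4003; q_2·w_4 = 0.1631·1 + 0.1631·1 + 0.5230·2 + (-0.3374)·(-3) + (-0.7479)·(-1) = 3.1324; q_3·w_4 = (-0.2436)·1 + (-0.4982)·1 + (-0.1401)·2 + (-0.8132)·(-3) + 0.1072·(-1) = 1.3106.
u_4 = w_4 − 1.4003·q_1 − 3.1324·q_2 − 1.3106·q_3 = (0.0241, 0.3578, 1.1336, -0.2890, 1.0063).
‖u_4‖ = 1.5842, so q_4 = (0.0152, 0.2259, 0.7155, -0.1824, 0.6352).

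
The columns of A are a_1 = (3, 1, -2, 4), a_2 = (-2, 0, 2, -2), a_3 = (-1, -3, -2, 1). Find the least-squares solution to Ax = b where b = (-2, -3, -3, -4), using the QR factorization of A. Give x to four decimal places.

e_1 = a_1/‖a_1‖ = (3, 1, -2, 4)/5.4772 = (0.5477, 0.1826, -0.3651, 0.7303).
r_{12} = e_1·a_2 = -3.2863.
u_2 = a_2 + 3.2863·e_1 = (-0.2000, 0.6000, 0.8000, 0.4000).
‖u_2‖ = 1.0954, so e_2 = (-0.1826, 0.5477, 0.7303, 0.3651).
r_{13} = e_1·a_3 = 0.3651; r_{23} = e_2·a_3 = -2.5560.
u_3 = a_3 − 0.3651·e_1 + 2.5560·e_2 = (-1.6667, -1.6667, 0.0000, 1.6667).
‖u_3‖ = 2.8868, so e_3 = (-0.5774, -0.5774, 0.0000, 0.5774).
Qᵀb = (-3.4689, -4.9295, 0.5774).
Back-substitute: x_3 = 0.5774/2.8868 = 0.2000.
x_2 = (-4.9295 + 2.5560·0.2000)/1.0954 = -4.0333.
x_1 = (-3.4689 + 3.2863·(-4.0333) − 0.3651·0.2000)/5.4772 = -3.0667.

x = (-3.0667, -4.0333, 0.2000)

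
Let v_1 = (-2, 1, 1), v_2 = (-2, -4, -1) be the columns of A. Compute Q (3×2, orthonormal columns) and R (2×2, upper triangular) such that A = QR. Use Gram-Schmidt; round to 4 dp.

Q = [[-0.8165, -0.5112], [0.4082, -0.8398], [0.4082, -0.1826]], R = [[2.4495, -0.4082], [0.0000, 4.5644]]

v_1 = (-2, 1, 1); ‖v_1‖ = 2.4495, so e_1 = (-0.8165, 0.4082, 0.4082).
e_1·v_2 = (-0.8165)·(-2) + 0.4082·(-4) + 0.4082·(-1) = -0.4082.
u_2 = v_2 + 0.4082·e_1 = (-2.3333, -3.8333, -0.8333).
‖u_2‖ = 4.5644, so e_2 = (-0.5112, -0.8398, -0.1826).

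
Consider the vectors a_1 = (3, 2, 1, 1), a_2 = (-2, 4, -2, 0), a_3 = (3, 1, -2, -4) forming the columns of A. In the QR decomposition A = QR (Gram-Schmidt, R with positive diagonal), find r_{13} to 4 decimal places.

r_{13} = 1.2910

a_1 = (3, 2, 1, 1); ‖a_1‖ = 3.8730, so e_1 = (0.7746, 0.5164, 0.2582, 0.2582).
r_{13} = e_1·a_3 = 1.2910.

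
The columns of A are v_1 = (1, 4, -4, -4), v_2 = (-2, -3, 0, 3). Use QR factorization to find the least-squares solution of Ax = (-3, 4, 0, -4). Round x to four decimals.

v_1 = (1, 4, -4, -4); ‖v_1‖ = 7.0000, so e_1 = (0.1429, 0.5714, -0.5714, -0.5714).
e_1·v_2 = 0.1429·(-2) + 0.5714·(-3) + (-0.5714)·0 + (-0.5714)·3 = -3.7143.
u_2 = v_2 + 3.7143·e_1 = (-1.4694, -0.8776, -2.1224, 0.8776).
‖u_2‖ = 2.8643, so e_2 = (-0.5130, -0.3064, -0.7410, 0.3064).
Qᵀb = (4.1429, -0.9120).
Back-substitute: x_2 = -0.9120/2.8643 = -0.3184.
x_1 = (4.1429 + 3.7143·(-0.3184))/7.0000 = 0.4229.

x = (0.4229, -0.3184)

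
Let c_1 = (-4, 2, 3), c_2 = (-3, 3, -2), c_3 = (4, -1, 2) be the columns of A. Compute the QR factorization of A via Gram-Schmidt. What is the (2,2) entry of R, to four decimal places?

r_{22} = 4.1273

c_1 = (-4, 2, 3); ‖c_1‖ = 5.3852, so q_1 = (-0.7428, 0.3714, 0.5571).
q_1·c_2 = (-0.7428)·(-3) + 0.3714·3 + 0.5571·(-2) = 2.2283.
u_2 = c_2 − 2.2283·q_1 = (-1.3448, 2.1724, -3.2414).
r_{22} = ‖u_2‖ = 4.1273.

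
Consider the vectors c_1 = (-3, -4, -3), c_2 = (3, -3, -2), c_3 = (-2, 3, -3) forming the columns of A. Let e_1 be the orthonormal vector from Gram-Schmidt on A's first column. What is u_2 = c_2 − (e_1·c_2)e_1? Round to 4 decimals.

c_1 = (-3, -4, -3); ‖c_1‖ = 5.8310, so e_1 = (-0.5145, -0.6860, -0.5145).
e_1·c_2 = (-0.5145)·3 + (-0.6860)·(-3) + (-0.5145)·(-2) = 1.5435.
u_2 = c_2 − 1.5435·e_1 = (3.7941, -1.9412, -1.2059).

u_2 = (3.7941, -1.9412, -1.2059)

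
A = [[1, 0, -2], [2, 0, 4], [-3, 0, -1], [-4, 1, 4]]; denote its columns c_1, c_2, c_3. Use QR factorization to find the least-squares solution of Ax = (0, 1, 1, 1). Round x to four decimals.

c_1 = (1, 2, -3, -4); ‖c_1‖ = 5.4772, so q_1 = (0.1826, 0.3651, -0.5477, -0.7303).
q_1·c_2 = 0.1826·0 + 0.3651·0 + (-0.5477)·0 + (-0.7303)·1 = -0.7303.
u_2 = c_2 + 0.7303·q_1 = (0.1333, 0.2667, -0.4000, 0.4667).
‖u_2‖ = 0.6831, so q_2 = (0.1952, 0.3904, -0.5855, 0.6831).
q_1·c_3 = 0.1826·(-2) + 0.3651·4 + (-0.5477)·(-1) + (-0.7303)·4 = -1.2780; q_2·c_3 = 0.1952·(-2) + 0.3904·4 + (-0.5855)·(-1) + 0.6831·4 = 4.4891.
u_3 = c_3 + 1.2780·q_1 − 4.4891·q_2 = (-2.6429, 2.7143, 0.9286, 0.0000).
‖u_3‖ = 3.9005, so q_3 = (-0.6776, 0.6959, 0.2381, 0.0000).
Qᵀb = (-0.9129, 0.4880, 0.9339).
Back-substitute: x_3 = 0.9339/3.9005 = 0.2394.
x_2 = (0.4880 − 4.4891·0.2394)/0.6831 = -0.8592.
x_1 = (-0.9129 + 0.7303·(-0.8592) + 1.2780·0.2394)/5.4772 = -0.2254.

x = (-0.2254, -0.8592, 0.2394)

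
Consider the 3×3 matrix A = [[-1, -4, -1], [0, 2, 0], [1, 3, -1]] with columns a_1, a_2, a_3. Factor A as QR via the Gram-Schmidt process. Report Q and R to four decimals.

Q = [[-0.7071, -0.2357, -0.6667], [0.0000, 0.9428, -0.3333], [0.7071, -0.2357, -0.6667]], R = [[1.4142, 4.9497, 0.0000], [0.0000, 2.1213, 0.4714], [0.0000, 0.0000, 1.3333]]

a_1 = (-1, 0, 1); ‖a_1‖ = 1.4142, so e_1 = (-0.7071, 0.0000, 0.7071).
e_1·a_2 = (-0.7071)·(-4) + 0.0000·2 + 0.7071·3 = 4.9497.
u_2 = a_2 − 4.9497·e_1 = (-0.5000, 2.0000, -0.5000).
‖u_2‖ = 2.1213, so e_2 = (-0.2357, 0.9428, -0.2357).
e_1·a_3 = (-0.7071)·(-1) + 0.0000·0 + 0.7071·(-1) = 0.0000; e_2·a_3 = (-0.2357)·(-1) + 0.9428·0 + (-0.2357)·(-1) = 0.4714.
u_3 = a_3 + 0.0000·e_1 − 0.4714·e_2 = (-0.8889, -0.4444, -0.8889).
‖u_3‖ = 1.3333, so e_3 = (-0.6667, -0.3333, -0.6667).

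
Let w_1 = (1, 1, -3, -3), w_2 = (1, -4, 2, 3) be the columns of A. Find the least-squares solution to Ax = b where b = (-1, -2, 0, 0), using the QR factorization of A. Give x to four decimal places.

x = (0.1304, 0.3116)

w_1 = (1, 1, -3, -3); ‖w_1‖ = 4.4721, so q_1 = (0.2236, 0.2236, -0.6708, -0.6708).
q_1·w_2 = 0.2236·1 + 0.2236·(-4) + (-0.6708)·2 + (-0.6708)·3 = -4.0249.
u_2 = w_2 + 4.0249·q_1 = (1.9000, -3.1000, -0.7000, 0.3000).
‖u_2‖ = 3.7148, so q_2 = (0.5115, -0.8345, -0.1884, 0.0808).
Qᵀb = (-0.6708, 1.1575).
Back-substitute: x_2 = 1.1575/3.7148 = 0.3116.
x_1 = (-0.6708 + 4.0249·0.3116)/4.4721 = 0.1304.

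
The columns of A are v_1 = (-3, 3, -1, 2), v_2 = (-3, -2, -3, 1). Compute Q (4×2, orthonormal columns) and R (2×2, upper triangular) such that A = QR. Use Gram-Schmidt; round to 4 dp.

v_1 = (-3, 3, -1, 2); ‖v_1‖ = 4.7958, so q_1 = (-0.6255, 0.6255, -0.2085, 0.4170).
q_1·v_2 = (-0.6255)·(-3) + 0.6255·(-2) + (-0.2085)·(-3) + 0.4170·1 = 1.6681.
u_2 = v_2 − 1.6681·q_1 = (-1.9565, -3.0435, -2.6522, 0.3043).
‖u_2‖ = 4.4964, so q_2 = (-0.4351, -0.6769, -0.5898, 0.0677).

Q = [[-0.6255, -0.4351], [0.6255, -0.6769], [-0.2085, -0.5898], [0.4170, 0.0677]], R = [[4.7958, 1.6681], [0.0000, 4.4964]]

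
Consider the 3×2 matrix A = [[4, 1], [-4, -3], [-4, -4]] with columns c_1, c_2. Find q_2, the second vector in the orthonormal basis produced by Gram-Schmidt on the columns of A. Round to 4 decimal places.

q_2 = (-0.7715, -0.1543, -0.6172)

c_1 = (4, -4, -4); ‖c_1‖ = 6.9282, so q_1 = (0.5774, -0.5774, -0.5774).
q_1·c_2 = 0.5774·1 + (-0.5774)·(-3) + (-0.5774)·(-4) = 4.6188.
u_2 = c_2 − 4.6188·q_1 = (-1.6667, -0.3333, -1.3333).
‖u_2‖ = 2.1602, so q_2 = (-0.7715, -0.1543, -0.6172).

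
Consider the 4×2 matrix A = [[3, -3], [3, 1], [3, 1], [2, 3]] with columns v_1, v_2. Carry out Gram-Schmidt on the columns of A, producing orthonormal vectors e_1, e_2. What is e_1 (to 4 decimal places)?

e_1 = (0.5388, 0.5388, 0.5388, 0.3592)

v_1 = (3, 3, 3, 2); ‖v_1‖ = 5.5678, so e_1 = (0.5388, 0.5388, 0.5388, 0.3592).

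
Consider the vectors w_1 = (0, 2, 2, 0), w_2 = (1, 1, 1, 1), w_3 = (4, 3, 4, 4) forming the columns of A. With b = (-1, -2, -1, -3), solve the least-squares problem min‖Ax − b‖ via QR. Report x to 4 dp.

q_1 = w_1/‖w_1‖ = (0, 2, 2, 0)/2.8284 = (0.0000, 0.7071, 0.7071, 0.0000).
r_{12} = q_1·w_2 = 1.4142.
u_2 = w_2 − 1.4142·q_1 = (1.0000, 0.0000, 0.0000, 1.0000).
‖u_2‖ = 1.4142, so q_2 = (0.7071, 0.0000, 0.0000, 0.7071).
r_{13} = q_1·w_3 = 4.9497; r_{23} = q_2·w_3 = 5.6569.
u_3 = w_3 − 4.9497·q_1 − 5.6569·q_2 = (0.0000, -0.5000, 0.5000, 0.0000).
‖u_3‖ = 0.7071, so q_3 = (0.0000, -0.7071, 0.7071, 0.0000).
Qᵀb = (-2.1213, -2.8284, 0.7071).
Back-substitute: x_3 = 0.7071/0.7071 = 1.0000.
x_2 = (-2.8284 − 5.6569·1.0000)/1.4142 = -6.0000.
x_1 = (-2.1213 − 1.4142·(-6.0000) − 4.9497·1.0000)/2.8284 = 0.5000.

x = (0.5000, -6.0000, 1.0000)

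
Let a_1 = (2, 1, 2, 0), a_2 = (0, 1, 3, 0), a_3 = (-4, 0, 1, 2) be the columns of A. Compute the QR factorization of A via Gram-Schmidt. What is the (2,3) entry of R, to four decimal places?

a_1 = (2, 1, 2, 0); ‖a_1‖ = 3.0000, so q_1 = (0.6667, 0.3333, 0.6667, 0.0000).
q_1·a_2 = 0.6667·0 + 0.3333·1 + 0.6667·3 + 0.0000·0 = 2.3333.
u_2 = a_2 − 2.3333·q_1 = (-1.5556, 0.2222, 1.4444, 0.0000).
‖u_2‖ = 2.1344, so q_2 = (-0.7288, 0.1041, 0.6768, 0.0000).
r_{23} = q_2·a_3 = 3.5920.

r_{23} = 3.5920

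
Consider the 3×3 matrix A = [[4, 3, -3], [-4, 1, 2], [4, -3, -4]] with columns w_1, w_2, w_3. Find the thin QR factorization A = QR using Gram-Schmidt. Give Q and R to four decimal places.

w_1 = (4, -4, 4); ‖w_1‖ = 6.9282, so q_1 = (0.5774, -0.5774, 0.5774).
q_1·w_2 = 0.5774·3 + (-0.5774)·1 + 0.5774·(-3) = -0.5774.
u_2 = w_2 + 0.5774·q_1 = (3.3333, 0.6667, -2.6667).
‖u_2‖ = 4.3205, so q_2 = (0.7715, 0.1543, -0.6172).
q_1·w_3 = 0.5774·(-3) + (-0.5774)·2 + 0.5774·(-4) = -5.1962; q_2·w_3 = 0.7715·(-3) + 0.1543·2 + (-0.6172)·(-4) = 0.4629.
u_3 = w_3 + 5.1962·q_1 − 0.4629·q_2 = (-0.3571, -1.0714, -0.7143).
‖u_3‖ = 1.3363, so q_3 = (-0.2673, -0.8018, -0.5345).

Q = [[0.5774, 0.7715, -0.2673], [-0.5774, 0.1543, -0.8018], [0.5774, -0.6172, -0.5345]], R = [[6.9282, -0.5774, -5.1962], [0.0000, 4.3205, 0.4629], [0.0000, 0.0000, 1.3363]]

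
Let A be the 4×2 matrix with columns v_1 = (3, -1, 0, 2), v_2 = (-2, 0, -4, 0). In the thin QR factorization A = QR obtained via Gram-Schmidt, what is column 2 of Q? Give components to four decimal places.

v_1 = (3, -1, 0, 2); ‖v_1‖ = 3.7417, so q_1 = (0.8018, -0.2673, 0.0000, 0.5345).
q_1·v_2 = 0.8018·(-2) + (-0.2673)·0 + 0.0000·(-4) + 0.5345·0 = -1.6036.
u_2 = v_2 + 1.6036·q_1 = (-0.7143, -0.4286, -4.0000, 0.8571).
‖u_2‖ = 4.1748, so q_2 = (-0.1711, -0.1027, -0.9581, 0.2053).

q_2 = (-0.1711, -0.1027, -0.9581, 0.2053)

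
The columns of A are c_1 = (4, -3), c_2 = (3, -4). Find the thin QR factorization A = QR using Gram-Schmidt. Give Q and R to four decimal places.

Q = [[0.8000, -0.6000], [-0.6000, -0.8000]], R = [[5.0000, 4.8000], [0.0000, 1.4000]]

c_1 = (4, -3); ‖c_1‖ = 5.0000, so q_1 = (0.8000, -0.6000).
q_1·c_2 = 0.8000·3 + (-0.6000)·(-4) = 4.8000.
u_2 = c_2 − 4.8000·q_1 = (-0.8400, -1.1200).
‖u_2‖ = 1.4000, so q_2 = (-0.6000, -0.8000).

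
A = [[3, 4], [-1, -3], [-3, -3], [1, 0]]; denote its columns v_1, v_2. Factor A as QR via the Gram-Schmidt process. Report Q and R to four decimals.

v_1 = (3, -1, -3, 1); ‖v_1‖ = 4.4721, so q_1 = (0.6708, -0.2236, -0.6708, 0.2236).
q_1·v_2 = 0.6708·4 + (-0.2236)·(-3) + (-0.6708)·(-3) + 0.2236·0 = 5.3666.
u_2 = v_2 − 5.3666·q_1 = (0.4000, -1.8000, 0.6000, -1.2000).
‖u_2‖ = 2.2804, so q_2 = (0.1754, -0.7894, 0.2631, -0.5262).

Q = [[0.6708, 0.1754], [-0.2236, -0.7894], [-0.6708, 0.2631], [0.2236, -0.5262]], R = [[4.4721, 5.3666], [0.0000, 2.2804]]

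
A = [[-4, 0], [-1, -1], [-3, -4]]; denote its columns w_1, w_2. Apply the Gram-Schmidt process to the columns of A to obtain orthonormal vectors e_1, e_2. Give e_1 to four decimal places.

e_1 = (-0.7845, -0.1961, -0.5883)

e_1 = w_1/‖w_1‖ = (-4, -1, -3)/5.0990 = (-0.7845, -0.1961, -0.5883).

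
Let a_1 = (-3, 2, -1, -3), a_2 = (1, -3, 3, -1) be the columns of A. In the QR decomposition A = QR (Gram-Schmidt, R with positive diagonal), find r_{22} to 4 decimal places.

r_{22} = 4.0593

a_1 = (-3, 2, -1, -3); ‖a_1‖ = 4.7958, so q_1 = (-0.6255, 0.4170, -0.2085, -0.6255).
q_1·a_2 = (-0.6255)·1 + 0.4170·(-3) + (-0.2085)·3 + (-0.6255)·(-1) = -1.8766.
u_2 = a_2 + 1.8766·q_1 = (-0.1739, -2.2174, 2.6087, -2.1739).
r_{22} = ‖u_2‖ = 4.0593.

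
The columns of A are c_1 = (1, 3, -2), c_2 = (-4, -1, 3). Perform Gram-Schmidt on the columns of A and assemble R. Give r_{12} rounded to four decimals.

r_{12} = -3.4744

c_1 = (1, 3, -2); ‖c_1‖ = 3.7417, so e_1 = (0.2673, 0.8018, -0.5345).
r_{12} = e_1·c_2 = -3.4744.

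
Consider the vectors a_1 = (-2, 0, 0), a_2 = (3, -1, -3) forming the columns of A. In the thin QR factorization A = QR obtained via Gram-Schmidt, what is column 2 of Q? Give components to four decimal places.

e_2 = (0.0000, -0.3162, -0.9487)

a_1 = (-2, 0, 0); ‖a_1‖ = 2.0000, so e_1 = (-1.0000, 0.0000, 0.0000).
e_1·a_2 = (-1.0000)·3 + 0.0000·(-1) + 0.0000·(-3) = -3.0000.
u_2 = a_2 + 3.0000·e_1 = (0.0000, -1.0000, -3.0000).
‖u_2‖ = 3.1623, so e_2 = (0.0000, -0.3162, -0.9487).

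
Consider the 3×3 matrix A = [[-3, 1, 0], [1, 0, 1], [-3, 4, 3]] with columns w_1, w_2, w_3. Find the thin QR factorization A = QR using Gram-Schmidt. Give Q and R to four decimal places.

Q = [[-0.6882, -0.6025, 0.4041], [0.2294, 0.3476, 0.9091], [-0.6882, 0.7184, -0.1010]], R = [[4.3589, -3.4412, -1.8353], [0.0000, 2.2711, 2.5028], [0.0000, 0.0000, 0.6061]]

e_1 = w_1/‖w_1‖ = (-3, 1, -3)/4.3589 = (-0.6882, 0.2294, -0.6882).
r_{12} = e_1·w_2 = -3.4412.
u_2 = w_2 + 3.4412·e_1 = (-1.3684, 0.7895, 1.6316).
‖u_2‖ = 2.2711, so e_2 = (-0.6025, 0.3476, 0.7184).
r_{13} = e_1·w_3 = -1.8353; r_{23} = e_2·w_3 = 2.5028.
u_3 = w_3 + 1.8353·e_1 − 2.5028·e_2 = (0.2449, 0.5510, -0.0612).
‖u_3‖ = 0.6061, so e_3 = (0.4041, 0.9091, -0.1010).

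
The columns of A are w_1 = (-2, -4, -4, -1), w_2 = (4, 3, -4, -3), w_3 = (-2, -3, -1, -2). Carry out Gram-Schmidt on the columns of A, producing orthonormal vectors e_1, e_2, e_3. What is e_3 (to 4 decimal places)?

e_3 = (-0.1507, -0.1240, 0.4208, -0.8859)

w_1 = (-2, -4, -4, -1); ‖w_1‖ = 6.0828, so e_1 = (-0.3288, -0.6576, -0.6576, -0.1644).
e_1·w_2 = (-0.3288)·4 + (-0.6576)·3 + (-0.6576)·(-4) + (-0.1644)·(-3) = -0.1644.
u_2 = w_2 + 0.1644·e_1 = (3.9459, 2.8919, -4.1081, -3.0270).
‖u_2‖ = 7.0692, so e_2 = (0.5582, 0.4091, -0.5811, -0.4282).
e_1·w_3 = (-0.3288)·(-2) + (-0.6576)·(-3) + (-0.6576)·(-1) + (-0.1644)·(-2) = 3.6168; e_2·w_3 = 0.5582·(-2) + 0.4091·(-3) + (-0.5811)·(-1) + (-0.4282)·(-2) = -0.9061.
u_3 = w_3 − 3.6168·e_1 + 0.9061·e_2 = (-0.3050, -0.2509, 0.8518, -1.7934).
‖u_3‖ = 2.0243, so e_3 = (-0.1507, -0.1240, 0.4208, -0.8859).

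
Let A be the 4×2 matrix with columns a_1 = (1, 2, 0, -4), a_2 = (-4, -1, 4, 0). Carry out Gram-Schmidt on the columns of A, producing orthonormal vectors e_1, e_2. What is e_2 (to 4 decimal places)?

e_2 = (-0.6641, -0.0766, 0.7151, -0.2043)

e_1 = a_1/‖a_1‖ = (1, 2, 0, -4)/4.5826 = (0.2182, 0.4364, 0.0000, -0.8729).
r_{12} = e_1·a_2 = -1.3093.
u_2 = a_2 + 1.3093·e_1 = (-3.7143, -0.4286, 4.0000, -1.1429).
‖u_2‖ = 5.5934, so e_2 = (-0.6641, -0.0766, 0.7151, -0.2043).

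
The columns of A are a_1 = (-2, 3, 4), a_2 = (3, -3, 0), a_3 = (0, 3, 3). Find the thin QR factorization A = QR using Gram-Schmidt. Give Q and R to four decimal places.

a_1 = (-2, 3, 4); ‖a_1‖ = 5.3852, so e_1 = (-0.3714, 0.5571, 0.7428).
e_1·a_2 = (-0.3714)·3 + 0.5571·(-3) + 0.7428·0 = -2.7854.
u_2 = a_2 + 2.7854·e_1 = (1.9655, -1.4483, 2.0690).
‖u_2‖ = 3.2002, so e_2 = (0.6142, -0.4526, 0.6465).
e_1·a_3 = (-0.3714)·0 + 0.5571·3 + 0.7428·3 = 3.8996; e_2·a_3 = 0.6142·0 + (-0.4526)·3 + 0.6465·3 = 0.5819.
u_3 = a_3 − 3.8996·e_1 − 0.5819·e_2 = (1.0909, 1.0909, -0.2727).
‖u_3‖ = 1.5667, so e_3 = (0.6963, 0.6963, -0.1741).

Q = [[-0.3714, 0.6142, 0.6963], [0.5571, -0.4526, 0.6963], [0.7428, 0.6465, -0.1741]], R = [[5.3852, -2.7854, 3.8996], [0.0000, 3.2002, 0.5819], [0.0000, 0.0000, 1.5667]]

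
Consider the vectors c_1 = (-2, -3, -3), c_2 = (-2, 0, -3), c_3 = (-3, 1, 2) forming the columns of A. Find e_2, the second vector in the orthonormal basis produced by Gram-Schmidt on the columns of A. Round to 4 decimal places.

e_2 = (-0.3548, 0.7687, -0.5322)

c_1 = (-2, -3, -3); ‖c_1‖ = 4.6904, so e_1 = (-0.4264, -0.6396, -0.6396).
e_1·c_2 = (-0.4264)·(-2) + (-0.6396)·0 + (-0.6396)·(-3) = 2.7716.
u_2 = c_2 − 2.7716·e_1 = (-0.8182, 1.7727, -1.2273).
‖u_2‖ = 2.3061, so e_2 = (-0.3548, 0.7687, -0.5322).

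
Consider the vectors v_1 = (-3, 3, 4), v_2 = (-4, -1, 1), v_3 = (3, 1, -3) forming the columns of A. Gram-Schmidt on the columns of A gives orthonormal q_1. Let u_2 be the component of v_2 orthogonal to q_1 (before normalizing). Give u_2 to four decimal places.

u_2 = (-2.8529, -2.1471, -0.5294)

q_1 = v_1/‖v_1‖ = (-3, 3, 4)/5.8310 = (-0.5145, 0.5145, 0.6860).
r_{12} = q_1·v_2 = 2.2295.
u_2 = v_2 − 2.2295·q_1 = (-2.8529, -2.1471, -0.5294).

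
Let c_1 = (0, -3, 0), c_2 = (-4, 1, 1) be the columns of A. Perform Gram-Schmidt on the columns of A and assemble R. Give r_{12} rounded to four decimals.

c_1 = (0, -3, 0); ‖c_1‖ = 3.0000, so q_1 = (0.0000, -1.0000, 0.0000).
r_{12} = q_1·c_2 = -1.0000.

r_{12} = -1.0000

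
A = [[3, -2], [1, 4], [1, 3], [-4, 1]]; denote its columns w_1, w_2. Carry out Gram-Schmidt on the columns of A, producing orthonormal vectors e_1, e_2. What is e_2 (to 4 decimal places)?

w_1 = (3, 1, 1, -4); ‖w_1‖ = 5.1962, so e_1 = (0.5774, 0.1925, 0.1925, -0.7698).
e_1·w_2 = 0.5774·(-2) + 0.1925·4 + 0.1925·3 + (-0.7698)·1 = -0.5774.
u_2 = w_2 + 0.5774·e_1 = (-1.6667, 4.1111, 3.1111, 0.5556).
‖u_2‖ = 5.4467, so e_2 = (-0.3060, 0.7548, 0.5712, 0.1020).

e_2 = (-0.3060, 0.7548, 0.5712, 0.1020)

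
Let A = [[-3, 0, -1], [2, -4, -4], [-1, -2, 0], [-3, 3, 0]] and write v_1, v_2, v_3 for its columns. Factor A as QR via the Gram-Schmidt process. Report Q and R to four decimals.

Q = [[-0.6255, -0.4463, -0.1300], [0.4170, -0.6149, -0.6507], [-0.2085, -0.6050, 0.5638], [-0.6255, 0.2380, -0.4918]], R = [[4.7958, -3.1277, -1.0426], [0.0000, 4.3838, 2.9060], [0.0000, 0.0000, 2.7328]]

v_1 = (-3, 2, -1, -3); ‖v_1‖ = 4.7958, so e_1 = (-0.6255, 0.4170, -0.2085, -0.6255).
e_1·v_2 = (-0.6255)·0 + 0.4170·(-4) + (-0.2085)·(-2) + (-0.6255)·3 = -3.1277.
u_2 = v_2 + 3.1277·e_1 = (-1.9565, -2.6957, -2.6522, 1.0435).
‖u_2‖ = 4.3838, so e_2 = (-0.4463, -0.6149, -0.6050, 0.2380).
e_1·v_3 = (-0.6255)·(-1) + 0.4170·(-4) + (-0.2085)·0 + (-0.6255)·0 = -1.0426; e_2·v_3 = (-0.4463)·(-1) + (-0.6149)·(-4) + (-0.6050)·0 + 0.2380·0 = 2.9060.
u_3 = v_3 + 1.0426·e_1 − 2.9060·e_2 = (-0.3552, -1.7783, 1.5407, -1.3439).
‖u_3‖ = 2.7328, so e_3 = (-0.1300, -0.6507, 0.5638, -0.4918).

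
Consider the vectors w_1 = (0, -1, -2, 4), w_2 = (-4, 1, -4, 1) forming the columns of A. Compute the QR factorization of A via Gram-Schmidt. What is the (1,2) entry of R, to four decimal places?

q_1 = w_1/‖w_1‖ = (0, -1, -2, 4)/4.5826 = (0.0000, -0.2182, -0.4364, 0.8729).
r_{12} = q_1·w_2 = 2.4004.

r_{12} = 2.4004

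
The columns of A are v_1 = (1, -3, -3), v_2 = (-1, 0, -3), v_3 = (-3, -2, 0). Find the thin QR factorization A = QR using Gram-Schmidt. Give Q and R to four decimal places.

e_1 = v_1/‖v_1‖ = (1, -3, -3)/4.3589 = (0.2294, -0.6882, -0.6882).
r_{12} = e_1·v_2 = 1.8353.
u_2 = v_2 − 1.8353·e_1 = (-1.4211, 1.2632, -1.7368).
‖u_2‖ = 2.5752, so e_2 = (-0.5518, 0.4905, -0.6745).
r_{13} = e_1·v_3 = 0.6882; r_{23} = e_2·v_3 = 0.6745.
u_3 = v_3 − 0.6882·e_1 − 0.6745·e_2 = (-2.7857, -1.8571, 0.9286).
‖u_3‖ = 3.4744, so e_3 = (-0.8018, -0.5345, 0.2673).

Q = [[0.2294, -0.5518, -0.8018], [-0.6882, 0.4905, -0.5345], [-0.6882, -0.6745, 0.2673]], R = [[4.3589, 1.8353, 0.6882], [0.0000, 2.5752, 0.6745], [0.0000, 0.0000, 3.4744]]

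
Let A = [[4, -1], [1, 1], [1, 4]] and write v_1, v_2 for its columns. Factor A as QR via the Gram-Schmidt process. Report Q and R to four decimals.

Q = [[0.9428, -0.2885], [0.2357, 0.2230], [0.2357, 0.9312]], R = [[4.2426, 0.2357], [0.0000, 4.2361]]

q_1 = v_1/‖v_1‖ = (4, 1, 1)/4.2426 = (0.9428, 0.2357, 0.2357).
r_{12} = q_1·v_2 = 0.2357.
u_2 = v_2 − 0.2357·q_1 = (-1.2222, 0.9444, 3.9444).
‖u_2‖ = 4.2361, so q_2 = (-0.2885, 0.2230, 0.9312).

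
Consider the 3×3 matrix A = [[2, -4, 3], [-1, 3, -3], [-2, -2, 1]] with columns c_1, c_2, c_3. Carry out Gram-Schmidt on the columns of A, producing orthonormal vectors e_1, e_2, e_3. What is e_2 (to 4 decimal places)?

e_2 = (-0.5037, 0.4579, -0.7326)

c_1 = (2, -1, -2); ‖c_1‖ = 3.0000, so e_1 = (0.6667, -0.3333, -0.6667).
e_1·c_2 = 0.6667·(-4) + (-0.3333)·3 + (-0.6667)·(-2) = -2.3333.
u_2 = c_2 + 2.3333·e_1 = (-2.4444, 2.2222, -3.5556).
‖u_2‖ = 4.8534, so e_2 = (-0.5037, 0.4579, -0.7326).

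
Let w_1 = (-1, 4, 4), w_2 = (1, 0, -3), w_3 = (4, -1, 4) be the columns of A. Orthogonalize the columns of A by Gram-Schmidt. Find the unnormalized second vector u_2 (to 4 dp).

w_1 = (-1, 4, 4); ‖w_1‖ = 5.7446, so e_1 = (-0.1741, 0.6963, 0.6963).
e_1·w_2 = (-0.1741)·1 + 0.6963·0 + 0.6963·(-3) = -2.2630.
u_2 = w_2 + 2.2630·e_1 = (0.6061, 1.5758, -1.4242).

u_2 = (0.6061, 1.5758, -1.4242)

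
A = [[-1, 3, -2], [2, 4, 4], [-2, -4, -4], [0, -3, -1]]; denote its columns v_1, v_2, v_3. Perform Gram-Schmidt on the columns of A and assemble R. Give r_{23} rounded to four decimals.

q_1 = v_1/‖v_1‖ = (-1, 2, -2, 0)/3.0000 = (-0.3333, 0.6667, -0.6667, 0.0000).
r_{12} = q_1·v_2 = 4.3333.
u_2 = v_2 − 4.3333·q_1 = (4.4444, 1.1111, -1.1111, -3.0000).
‖u_2‖ = 5.5877, so q_2 = (0.7954, 0.1988, -0.1988, -0.5369).
r_{23} = q_2·v_3 = 0.5369.

r_{23} = 0.5369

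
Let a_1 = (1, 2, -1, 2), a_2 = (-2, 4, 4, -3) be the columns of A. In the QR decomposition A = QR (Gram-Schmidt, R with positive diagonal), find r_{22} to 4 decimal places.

a_1 = (1, 2, -1, 2); ‖a_1‖ = 3.1623, so e_1 = (0.3162, 0.6325, -0.3162, 0.6325).
e_1·a_2 = 0.3162·(-2) + 0.6325·4 + (-0.3162)·4 + 0.6325·(-3) = -1.2649.
u_2 = a_2 + 1.2649·e_1 = (-1.6000, 4.8000, 3.6000, -2.2000).
r_{22} = ‖u_2‖ = 6.5879.

r_{22} = 6.5879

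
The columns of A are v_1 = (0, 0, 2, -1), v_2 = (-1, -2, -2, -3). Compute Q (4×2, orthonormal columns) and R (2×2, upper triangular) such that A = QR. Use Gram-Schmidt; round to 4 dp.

v_1 = (0, 0, 2, -1); ‖v_1‖ = 2.2361, so e_1 = (0.0000, 0.0000, 0.8944, -0.4472).
e_1·v_2 = 0.0000·(-1) + 0.0000·(-2) + 0.8944·(-2) + (-0.4472)·(-3) = -0.4472.
u_2 = v_2 + 0.4472·e_1 = (-1.0000, -2.0000, -1.6000, -3.2000).
‖u_2‖ = 4.2190, so e_2 = (-0.2370, -0.4740, -0.3792, -0.7585).

Q = [[0.0000, -0.2370], [0.0000, -0.4740], [0.8944, -0.3792], [-0.4472, -0.7585]], R = [[2.2361, -0.4472], [0.0000, 4.2190]]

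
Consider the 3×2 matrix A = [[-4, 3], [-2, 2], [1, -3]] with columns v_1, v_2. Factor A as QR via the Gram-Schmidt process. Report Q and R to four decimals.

v_1 = (-4, -2, 1); ‖v_1‖ = 4.5826, so e_1 = (-0.8729, -0.4364, 0.2182).
e_1·v_2 = (-0.8729)·3 + (-0.4364)·2 + 0.2182·(-3) = -4.1461.
u_2 = v_2 + 4.1461·e_1 = (-0.6190, 0.1905, -2.0952).
‖u_2‖ = 2.1931, so e_2 = (-0.2823, 0.0869, -0.9554).

Q = [[-0.8729, -0.2823], [-0.4364, 0.0869], [0.2182, -0.9554]], R = [[4.5826, -4.1461], [0.0000, 2.1931]]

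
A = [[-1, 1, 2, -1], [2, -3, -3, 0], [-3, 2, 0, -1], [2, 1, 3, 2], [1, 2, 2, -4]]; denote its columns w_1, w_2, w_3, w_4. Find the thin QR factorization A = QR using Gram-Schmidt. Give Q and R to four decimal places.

w_1 = (-1, 2, -3, 2, 1); ‖w_1‖ = 4.3589, so e_1 = (-0.2294, 0.4588, -0.6882, 0.4588, 0.2294).
e_1·w_2 = (-0.2294)·1 + 0.4588·(-3) + (-0.6882)·2 + 0.4588·1 + 0.2294·2 = -2.0647.
u_2 = w_2 + 2.0647·e_1 = (0.5263, -2.0526, 0.5789, 1.9474, 2.4737).
‖u_2‖ = 3.8389, so e_2 = (0.1371, -0.5347, 0.1508, 0.5073, 0.6444).
e_1·w_3 = (-0.2294)·2 + 0.4588·(-3) + (-0.6882)·0 + 0.4588·3 + 0.2294·2 = 0.0000; e_2·w_3 = 0.1371·2 + (-0.5347)·(-3) + 0.1508·0 + 0.5073·3 + 0.6444·2 = 4.6889.
u_3 = w_3 + 0.0000·e_1 − 4.6889·e_2 = (1.3571, -0.4929, -0.7071, 0.6214, -1.0214).
‖u_3‖ = 2.0036, so e_3 = (0.6774, -0.2460, -0.3529, 0.3102, -0.5098).
e_1·w_4 = (-0.2294)·(-1) + 0.4588·0 + (-0.6882)·(-1) + 0.4588·2 + 0.2294·(-4) = 0.9177; e_2·w_4 = 0.1371·(-1) + (-0.5347)·0 + 0.1508·(-1) + 0.5073·2 + 0.6444·(-4) = -1.8509; e_3·w_4 = 0.6774·(-1) + (-0.2460)·0 + (-0.3529)·(-1) + 0.3102·2 + (-0.5098)·(-4) = 2.3351.
u_4 = w_4 − 0.9177·e_1 + 1.8509·e_2 − 2.3351·e_3 = (-2.1174, -0.8363, 0.7349, 1.7936, -1.8274).
‖u_4‖ = 3.5042, so e_4 = (-0.6043, -0.2387, 0.2097, 0.5118, -0.5215).

Q = [[-0.2294, 0.1371, 0.6774, -0.6043], [0.4588, -0.5347, -0.2460, -0.2387], [-0.6882, 0.1508, -0.3529, 0.2097], [0.4588, 0.5073, 0.3102, 0.5118], [0.2294, 0.6444, -0.5098, -0.5215]], R = [[4.3589, -2.0647, 0.0000, 0.9177], [0.0000, 3.8389, 4.6889, -1.8509], [0.0000, 0.0000, 2.0036, 2.3351], [0.0000, 0.0000, 0.0000, 3.5042]]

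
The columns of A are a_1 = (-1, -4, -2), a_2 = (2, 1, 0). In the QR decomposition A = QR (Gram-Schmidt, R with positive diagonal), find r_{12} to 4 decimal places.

r_{12} = -1.3093

q_1 = a_1/‖a_1‖ = (-1, -4, -2)/4.5826 = (-0.2182, -0.8729, -0.4364).
r_{12} = q_1·a_2 = -1.3093.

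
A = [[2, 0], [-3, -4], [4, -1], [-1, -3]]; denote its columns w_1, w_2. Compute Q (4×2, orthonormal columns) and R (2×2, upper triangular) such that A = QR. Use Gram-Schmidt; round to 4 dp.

w_1 = (2, -3, 4, -1); ‖w_1‖ = 5.4772, so q_1 = (0.3651, -0.5477, 0.7303, -0.1826).
q_1·w_2 = 0.3651·0 + (-0.5477)·(-4) + 0.7303·(-1) + (-0.1826)·(-3) = 2.0083.
u_2 = w_2 − 2.0083·q_1 = (-0.7333, -2.9000, -2.4667, -2.6333).
‖u_2‖ = 4.6869, so q_2 = (-0.1565, -0.6188, -0.5263, -0.5619).

Q = [[0.3651, -0.1565], [-0.5477, -0.6188], [0.7303, -0.5263], [-0.1826, -0.5619]], R = [[5.4772, 2.0083], [0.0000, 4.6869]]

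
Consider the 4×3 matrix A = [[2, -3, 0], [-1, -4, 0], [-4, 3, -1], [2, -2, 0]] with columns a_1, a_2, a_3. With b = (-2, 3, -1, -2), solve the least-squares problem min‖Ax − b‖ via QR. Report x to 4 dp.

x = (-1.4711, -0.3733, 5.7644)

e_1 = a_1/‖a_1‖ = (2, -1, -4, 2)/5.0000 = (0.4000, -0.2000, -0.8000, 0.4000).
r_{12} = e_1·a_2 = -3.6000.
u_2 = a_2 + 3.6000·e_1 = (-1.5600, -4.7200, 0.1200, -0.5600).
‖u_2‖ = 5.0040, so e_2 = (-0.3118, -0.9432, 0.0240, -0.1119).
r_{13} = e_1·a_3 = 0.8000; r_{23} = e_2·a_3 = -0.0240.
u_3 = a_3 − 0.8000·e_1 + 0.0240·e_2 = (-0.3275, 0.1374, -0.3594, -0.3227).
‖u_3‖ = 0.5995, so e_3 = (-0.5462, 0.2292, -0.5995, -0.5382).
Qᵀb = (-1.4000, -2.0064, 3.4559).
Back-substitute: x_3 = 3.4559/0.5995 = 5.7644.
x_2 = (-2.0064 + 0.0240·5.7644)/5.0040 = -0.3733.
x_1 = (-1.4000 + 3.6000·(-0.3733) − 0.8000·5.7644)/5.0000 = -1.4711.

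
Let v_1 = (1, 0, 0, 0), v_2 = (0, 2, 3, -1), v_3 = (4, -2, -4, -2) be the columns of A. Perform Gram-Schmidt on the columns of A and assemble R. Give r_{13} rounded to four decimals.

v_1 = (1, 0, 0, 0); ‖v_1‖ = 1.0000, so q_1 = (1.0000, 0.0000, 0.0000, 0.0000).
r_{13} = q_1·v_3 = 4.0000.

r_{13} = 4.0000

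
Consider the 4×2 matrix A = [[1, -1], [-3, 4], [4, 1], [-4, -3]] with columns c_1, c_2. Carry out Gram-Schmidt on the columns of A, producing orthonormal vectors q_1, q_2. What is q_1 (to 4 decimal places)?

q_1 = (0.1543, -0.4629, 0.6172, -0.6172)

q_1 = c_1/‖c_1‖ = (1, -3, 4, -4)/6.4807 = (0.1543, -0.4629, 0.6172, -0.6172).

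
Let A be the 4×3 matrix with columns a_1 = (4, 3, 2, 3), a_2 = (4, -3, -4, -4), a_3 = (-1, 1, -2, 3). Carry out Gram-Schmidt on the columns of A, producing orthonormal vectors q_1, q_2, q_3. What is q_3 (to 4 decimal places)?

q_1 = a_1/‖a_1‖ = (4, 3, 2, 3)/6.1644 = (0.6489, 0.4867, 0.3244, 0.4867).
r_{12} = q_1·a_2 = -2.1089.
u_2 = a_2 + 2.1089·q_1 = (5.3684, -1.9737, -3.3158, -2.9737).
‖u_2‖ = 7.2493, so q_2 = (0.7405, -0.2723, -0.4574, -0.4102).
r_{13} = q_1·a_3 = 0.6489; r_{23} = q_2·a_3 = -1.3286.
u_3 = a_3 − 0.6489·q_1 + 1.3286·q_2 = (-0.4372, 0.3225, -2.8182, 2.1392).
‖u_3‖ = 3.5796, so q_3 = (-0.1221, 0.0901, -0.7873, 0.5976).

q_3 = (-0.1221, 0.0901, -0.7873, 0.5976)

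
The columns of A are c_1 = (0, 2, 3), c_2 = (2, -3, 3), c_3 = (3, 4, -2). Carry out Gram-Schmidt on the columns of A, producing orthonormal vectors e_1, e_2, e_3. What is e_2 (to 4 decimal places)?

e_1 = c_1/‖c_1‖ = (0, 2, 3)/3.6056 = (0.0000, 0.5547, 0.8321).
r_{12} = e_1·c_2 = 0.8321.
u_2 = c_2 − 0.8321·e_1 = (2.0000, -3.4615, 2.3077).
‖u_2‖ = 4.6160, so e_2 = (0.4333, -0.7499, 0.4999).

e_2 = (0.4333, -0.7499, 0.4999)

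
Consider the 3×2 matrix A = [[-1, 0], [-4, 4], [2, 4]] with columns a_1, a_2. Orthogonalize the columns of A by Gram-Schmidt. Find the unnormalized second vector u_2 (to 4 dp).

u_2 = (-0.3810, 2.4762, 4.7619)

e_1 = a_1/‖a_1‖ = (-1, -4, 2)/4.5826 = (-0.2182, -0.8729, 0.4364).
r_{12} = e_1·a_2 = -1.7457.
u_2 = a_2 + 1.7457·e_1 = (-0.3810, 2.4762, 4.7619).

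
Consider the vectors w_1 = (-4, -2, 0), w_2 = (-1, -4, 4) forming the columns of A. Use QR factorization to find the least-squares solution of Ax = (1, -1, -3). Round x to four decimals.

w_1 = (-4, -2, 0); ‖w_1‖ = 4.4721, so e_1 = (-0.8944, -0.4472, 0.0000).
e_1·w_2 = (-0.8944)·(-1) + (-0.4472)·(-4) + 0.0000·4 = 2.6833.
u_2 = w_2 − 2.6833·e_1 = (1.4000, -2.8000, 4.0000).
‖u_2‖ = 5.0794, so e_2 = (0.2756, -0.5512, 0.7875).
Qᵀb = (-0.4472, -1.5356).
Back-substitute: x_2 = -1.5356/5.0794 = -0.3023.
x_1 = (-0.4472 − 2.6833·(-0.3023))/4.4721 = 0.0814.

x = (0.0814, -0.3023)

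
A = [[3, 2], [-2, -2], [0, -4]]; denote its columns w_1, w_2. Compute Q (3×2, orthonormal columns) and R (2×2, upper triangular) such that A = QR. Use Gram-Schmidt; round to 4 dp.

Q = [[0.8321, -0.0762], [-0.5547, -0.1143], [0.0000, -0.9905]], R = [[3.6056, 2.7735], [0.0000, 4.0383]]

w_1 = (3, -2, 0); ‖w_1‖ = 3.6056, so e_1 = (0.8321, -0.5547, 0.0000).
e_1·w_2 = 0.8321·2 + (-0.5547)·(-2) + 0.0000·(-4) = 2.7735.
u_2 = w_2 − 2.7735·e_1 = (-0.3077, -0.4615, -4.0000).
‖u_2‖ = 4.0383, so e_2 = (-0.0762, -0.1143, -0.9905).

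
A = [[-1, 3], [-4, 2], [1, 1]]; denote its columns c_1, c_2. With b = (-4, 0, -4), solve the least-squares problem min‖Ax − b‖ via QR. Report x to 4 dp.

x = (-1.0526, -1.8947)

q_1 = c_1/‖c_1‖ = (-1, -4, 1)/4.2426 = (-0.2357, -0.9428, 0.2357).
r_{12} = q_1·c_2 = -2.3570.
u_2 = c_2 + 2.3570·q_1 = (2.4444, -0.2222, 1.5556).
‖u_2‖ = 2.9059, so q_2 = (0.8412, -0.0765, 0.5353).
Qᵀb = (0.0000, -5.5060).
Back-substitute: x_2 = -5.5060/2.9059 = -1.8947.
x_1 = (0.0000 + 2.3570·(-1.8947))/4.2426 = -1.0526.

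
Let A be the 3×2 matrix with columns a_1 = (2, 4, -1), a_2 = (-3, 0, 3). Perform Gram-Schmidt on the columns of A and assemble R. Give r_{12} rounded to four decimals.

r_{12} = -1.9640

e_1 = a_1/‖a_1‖ = (2, 4, -1)/4.5826 = (0.4364, 0.8729, -0.2182).
r_{12} = e_1·a_2 = -1.9640.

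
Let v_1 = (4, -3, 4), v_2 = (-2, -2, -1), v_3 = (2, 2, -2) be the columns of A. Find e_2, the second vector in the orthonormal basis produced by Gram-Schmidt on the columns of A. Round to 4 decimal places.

e_2 = (-0.4964, -0.8558, -0.1455)

e_1 = v_1/‖v_1‖ = (4, -3, 4)/6.4031 = (0.6247, -0.4685, 0.6247).
r_{12} = e_1·v_2 = -0.9370.
u_2 = v_2 + 0.9370·e_1 = (-1.4146, -2.4390, -0.4146).
‖u_2‖ = 2.8499, so e_2 = (-0.4964, -0.8558, -0.1455).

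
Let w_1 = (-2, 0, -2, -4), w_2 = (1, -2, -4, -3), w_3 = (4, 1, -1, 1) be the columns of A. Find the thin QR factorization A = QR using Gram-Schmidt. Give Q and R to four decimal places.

Q = [[-0.4082, 0.6155, 0.5519], [0.0000, -0.4924, 0.7960], [-0.4082, -0.6155, -0.0849], [-0.8165, 0.0000, -0.2335]], R = [[4.8990, 3.6742, -2.0412], [0.0000, 4.0620, 2.5849], [0.0000, 0.0000, 2.8551]]

q_1 = w_1/‖w_1‖ = (-2, 0, -2, -4)/4.8990 = (-0.4082, 0.0000, -0.4082, -0.8165).
r_{12} = q_1·w_2 = 3.6742.
u_2 = w_2 − 3.6742·q_1 = (2.5000, -2.0000, -2.5000, 0.0000).
‖u_2‖ = 4.0620, so q_2 = (0.6155, -0.4924, -0.6155, 0.0000).
r_{13} = q_1·w_3 = -2.0412; r_{23} = q_2·w_3 = 2.5849.
u_3 = w_3 + 2.0412·q_1 − 2.5849·q_2 = (1.5758, 2.2727, -0.2424, -0.6667).
‖u_3‖ = 2.8551, so q_3 = (0.5519, 0.7960, -0.0849, -0.2335).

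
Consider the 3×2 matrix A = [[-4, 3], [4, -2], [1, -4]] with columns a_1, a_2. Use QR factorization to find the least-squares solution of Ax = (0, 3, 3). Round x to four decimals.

x = (0.0079, -0.6142)

a_1 = (-4, 4, 1); ‖a_1‖ = 5.7446, so q_1 = (-0.6963, 0.6963, 0.1741).
q_1·a_2 = (-0.6963)·3 + 0.6963·(-2) + 0.1741·(-4) = -4.1779.
u_2 = a_2 + 4.1779·q_1 = (0.0909, 0.9091, -3.2727).
‖u_2‖ = 3.3979, so q_2 = (0.0268, 0.2675, -0.9632).
Qᵀb = (2.6112, -2.0869).
Back-substitute: x_2 = -2.0869/3.3979 = -0.6142.
x_1 = (2.6112 + 4.1779·(-0.6142))/5.7446 = 0.0079.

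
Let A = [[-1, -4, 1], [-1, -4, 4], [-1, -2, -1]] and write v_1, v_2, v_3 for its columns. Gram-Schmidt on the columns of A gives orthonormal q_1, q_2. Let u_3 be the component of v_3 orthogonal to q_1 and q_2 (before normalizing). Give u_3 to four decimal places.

u_3 = (-1.5000, 1.5000, 0.0000)

v_1 = (-1, -1, -1); ‖v_1‖ = 1.7321, so q_1 = (-0.5774, -0.5774, -0.5774).
q_1·v_2 = (-0.5774)·(-4) + (-0.5774)·(-4) + (-0.5774)·(-2) = 5.7735.
u_2 = v_2 − 5.7735·q_1 = (-0.6667, -0.6667, 1.3333).
‖u_2‖ = 1.6330, so q_2 = (-0.4082, -0.4082, 0.8165).
q_1·v_3 = (-0.5774)·1 + (-0.5774)·4 + (-0.5774)·(-1) = -2.3094; q_2·v_3 = (-0.4082)·1 + (-0.4082)·4 + 0.8165·(-1) = -2.8577.
u_3 = v_3 + 2.3094·q_1 + 2.8577·q_2 = (-1.5000, 1.5000, 0.0000).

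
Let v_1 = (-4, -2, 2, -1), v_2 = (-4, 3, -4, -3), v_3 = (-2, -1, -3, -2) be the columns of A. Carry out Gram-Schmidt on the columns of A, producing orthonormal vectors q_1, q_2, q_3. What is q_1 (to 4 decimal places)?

q_1 = (-0.8000, -0.4000, 0.4000, -0.2000)

q_1 = v_1/‖v_1‖ = (-4, -2, 2, -1)/5.0000 = (-0.8000, -0.4000, 0.4000, -0.2000).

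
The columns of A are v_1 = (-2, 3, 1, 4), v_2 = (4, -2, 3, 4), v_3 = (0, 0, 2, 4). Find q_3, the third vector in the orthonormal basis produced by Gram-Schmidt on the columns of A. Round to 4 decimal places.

q_3 = (-0.6555, -0.7151, 0.1788, 0.1639)

q_1 = v_1/‖v_1‖ = (-2, 3, 1, 4)/5.4772 = (-0.3651, 0.5477, 0.1826, 0.7303).
r_{12} = q_1·v_2 = 0.9129.
u_2 = v_2 − 0.9129·q_1 = (4.3333, -2.5000, 2.8333, 3.3333).
‖u_2‖ = 6.6458, so q_2 = (0.6520, -0.3762, 0.4263, 0.5016).
r_{13} = q_1·v_3 = 3.2863; r_{23} = q_2·v_3 = 2.8589.
u_3 = v_3 − 3.2863·q_1 − 2.8589·q_2 = (-0.6642, -0.7245, 0.1811, 0.1660).
‖u_3‖ = 1.0131, so q_3 = (-0.6555, -0.7151, 0.1788, 0.1639).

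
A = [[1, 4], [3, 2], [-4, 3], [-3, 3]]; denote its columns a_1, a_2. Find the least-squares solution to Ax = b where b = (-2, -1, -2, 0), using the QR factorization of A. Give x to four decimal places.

e_1 = a_1/‖a_1‖ = (1, 3, -4, -3)/5.9161 = (0.1690, 0.5071, -0.6761, -0.5071).
r_{12} = e_1·a_2 = -1.8593.
u_2 = a_2 + 1.8593·e_1 = (4.3143, 2.9429, 1.7429, 2.0571).
‖u_2‖ = 5.8773, so e_2 = (0.7341, 0.5007, 0.2965, 0.3500).
Qᵀb = (0.5071, -2.5619).
Back-substitute: x_2 = -2.5619/5.8773 = -0.4359.
x_1 = (0.5071 + 1.8593·(-0.4359))/5.9161 = -0.0513.

x = (-0.0513, -0.4359)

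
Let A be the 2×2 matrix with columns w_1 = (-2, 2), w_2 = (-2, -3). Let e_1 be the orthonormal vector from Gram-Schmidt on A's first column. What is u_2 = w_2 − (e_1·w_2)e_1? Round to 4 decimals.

u_2 = (-2.5000, -2.5000)

e_1 = w_1/‖w_1‖ = (-2, 2)/2.8284 = (-0.7071, 0.7071).
r_{12} = e_1·w_2 = -0.7071.
u_2 = w_2 + 0.7071·e_1 = (-2.5000, -2.5000).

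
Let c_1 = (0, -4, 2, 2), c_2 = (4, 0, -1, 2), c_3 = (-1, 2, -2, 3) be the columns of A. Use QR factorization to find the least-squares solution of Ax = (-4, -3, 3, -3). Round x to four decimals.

q_1 = c_1/‖c_1‖ = (0, -4, 2, 2)/4.8990 = (0.0000, -0.8165, 0.4082, 0.4082).
r_{12} = q_1·c_2 = 0.4082.
u_2 = c_2 − 0.4082·q_1 = (4.0000, 0.3333, -1.1667, 1.8333).
‖u_2‖ = 4.5644, so q_2 = (0.8764, 0.0730, -0.2556, 0.4017).
r_{13} = q_1·c_3 = -1.2247; r_{23} = q_2·c_3 = 0.9859.
u_3 = c_3 + 1.2247·q_1 − 0.9859·q_2 = (-1.8640, 0.9280, -1.2480, 3.1040).
‖u_3‖ = 3.9406, so q_3 = (-0.4730, 0.2355, -0.3167, 0.7877).
Qᵀb = (2.4495, -5.6963, -2.1276).
Back-substitute: x_3 = -2.1276/3.9406 = -0.5399.
x_2 = (-5.6963 − 0.9859·(-0.5399))/4.5644 = -1.1314.
x_1 = (2.4495 − 0.4082·(-1.1314) + 1.2247·(-0.5399))/4.8990 = 0.4593.

x = (0.4593, -1.1314, -0.5399)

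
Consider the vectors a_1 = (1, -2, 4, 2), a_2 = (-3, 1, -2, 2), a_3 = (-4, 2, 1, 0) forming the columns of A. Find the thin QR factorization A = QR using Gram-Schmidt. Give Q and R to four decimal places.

Q = [[0.2000, -0.6872, -0.5453], [-0.4000, 0.0729, 0.4135], [0.8000, -0.1458, 0.5703], [0.4000, 0.7080, -0.4544]], R = [[5.0000, -1.8000, -0.8000], [0.0000, 3.8419, 2.7487], [0.0000, 0.0000, 3.5784]]

q_1 = a_1/‖a_1‖ = (1, -2, 4, 2)/5.0000 = (0.2000, -0.4000, 0.8000, 0.4000).
r_{12} = q_1·a_2 = -1.8000.
u_2 = a_2 + 1.8000·q_1 = (-2.6400, 0.2800, -0.5600, 2.7200).
‖u_2‖ = 3.8419, so q_2 = (-0.6872, 0.0729, -0.1458, 0.7080).
r_{13} = q_1·a_3 = -0.8000; r_{23} = q_2·a_3 = 2.7487.
u_3 = a_3 + 0.8000·q_1 − 2.7487·q_2 = (-1.9512, 1.4797, 2.0407, -1.6260).
‖u_3‖ = 3.5784, so q_3 = (-0.5453, 0.4135, 0.5703, -0.4544).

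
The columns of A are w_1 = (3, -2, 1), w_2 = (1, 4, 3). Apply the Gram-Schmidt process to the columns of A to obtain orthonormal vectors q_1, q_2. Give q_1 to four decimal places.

q_1 = (0.8018, -0.5345, 0.2673)

w_1 = (3, -2, 1); ‖w_1‖ = 3.7417, so q_1 = (0.8018, -0.5345, 0.2673).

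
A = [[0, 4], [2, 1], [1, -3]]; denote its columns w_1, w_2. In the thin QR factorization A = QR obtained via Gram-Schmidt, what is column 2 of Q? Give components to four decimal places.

w_1 = (0, 2, 1); ‖w_1‖ = 2.2361, so q_1 = (0.0000, 0.8944, 0.4472).
q_1·w_2 = 0.0000·4 + 0.8944·1 + 0.4472·(-3) = -0.4472.
u_2 = w_2 + 0.4472·q_1 = (4.0000, 1.4000, -2.8000).
‖u_2‖ = 5.0794, so q_2 = (0.7875, 0.2756, -0.5512).

q_2 = (0.7875, 0.2756, -0.5512)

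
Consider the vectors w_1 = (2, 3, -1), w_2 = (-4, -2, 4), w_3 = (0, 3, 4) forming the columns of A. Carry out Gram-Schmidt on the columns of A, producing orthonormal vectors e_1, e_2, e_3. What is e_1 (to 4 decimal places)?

e_1 = (0.5345, 0.8018, -0.2673)

w_1 = (2, 3, -1); ‖w_1‖ = 3.7417, so e_1 = (0.5345, 0.8018, -0.2673).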